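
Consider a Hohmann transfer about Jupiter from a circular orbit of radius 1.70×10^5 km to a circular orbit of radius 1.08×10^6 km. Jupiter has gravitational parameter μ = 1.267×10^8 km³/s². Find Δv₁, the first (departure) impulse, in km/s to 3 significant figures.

Δv₁ = 8.59 km/s

Semi-major axis of the transfer orbit: a_t = (1.700×10^5 + 1.080×10^6)/2 = 6.250×10^5 km.
On the circular orbit at r = 1.700×10^5 km, v_c = √(μ/r) = 27.300 km/s.
Vis-viva on the transfer ellipse at r = 1.700×10^5 km gives v_t = √[μ(2/r − 1/a_t)] = 35.887 km/s.
Δv₁ = |v_t − v_c| = |35.887 − 27.300| = 8.587 km/s.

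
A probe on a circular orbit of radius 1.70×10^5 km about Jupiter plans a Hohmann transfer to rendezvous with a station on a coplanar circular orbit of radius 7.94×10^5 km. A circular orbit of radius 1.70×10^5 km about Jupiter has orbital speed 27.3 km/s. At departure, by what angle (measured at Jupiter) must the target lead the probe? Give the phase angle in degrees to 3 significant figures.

φ = 94.9°

From the circular-orbit relation v² = μ/r at r = 1.70×10^5 km: μ = v²r = (27.3)² × 1.70×10^5 = 1.26699×10^8 km³/s².
Transfer-ellipse semi-major axis a_t = (r₁ + r₂)/2 = (1.700×10^5 + 7.940×10^5)/2 = 4.820×10^5 km.
The half-period of the transfer ellipse is t = π√(a_t³/μ) = 93400 s.
The target's mean motion on its circular orbit is ω₂ = √(μ/r₂³) = 1.591×10^-5 rad/s.
Angle swept by the target during transfer: ω₂·t = 1.486 rad = 85.14°.
Arrival is 180° from departure on the ellipse, so φ = 180° − 85.14° = 94.9°.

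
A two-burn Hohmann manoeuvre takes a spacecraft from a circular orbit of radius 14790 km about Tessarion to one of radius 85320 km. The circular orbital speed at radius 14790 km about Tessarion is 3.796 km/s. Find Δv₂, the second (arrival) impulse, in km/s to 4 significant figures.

Δv₂ = 0.7214 km/s

From the circular-orbit relation v² = μ/r at r = 14790 km: μ = v²r = (3.796)² × 14790 = 2.13118×10^5 km³/s².
Transfer-ellipse semi-major axis a_t = (r₁ + r₂)/2 = (14790 + 85320)/2 = 50055 km.
On the circular orbit at r = 85320 km, v_c = √(μ/r) = 1.5805 km/s.
Transfer-orbit speed at the same r (vis-viva, a = a_t): v_t = √[μ(2/r − 1/a_t)] = 0.85910 km/s.
Δv₂ = |v_t − v_c| = |0.85910 − 1.5805| = 0.7214 km/s.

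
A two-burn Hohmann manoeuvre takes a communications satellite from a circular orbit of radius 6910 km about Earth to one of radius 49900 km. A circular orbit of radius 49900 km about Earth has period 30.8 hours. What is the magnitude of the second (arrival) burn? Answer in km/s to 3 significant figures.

From Kepler's third law T² = 4π²r³/μ at r = 49900 km, T = 30.8 hours = 30.8 × 3600 s = 1.1088×10^5 s: μ = 4π²r³/T² = 3.98984×10^5 km³/s².
Transfer-ellipse semi-major axis a_t = (r₁ + r₂)/2 = (6910 + 49900)/2 = 28405 km.
On the circular orbit at r = 49900 km, v_c = √(μ/r) = 2.828 km/s.
Transfer-orbit speed at the same r (vis-viva, a = a_t): v_t = √[μ(2/r − 1/a_t)] = 1.395 km/s.
Δv₂ = |v_t − v_c| = |1.395 − 2.828| = 1.433 km/s.

Δv₂ = 1.43 km/s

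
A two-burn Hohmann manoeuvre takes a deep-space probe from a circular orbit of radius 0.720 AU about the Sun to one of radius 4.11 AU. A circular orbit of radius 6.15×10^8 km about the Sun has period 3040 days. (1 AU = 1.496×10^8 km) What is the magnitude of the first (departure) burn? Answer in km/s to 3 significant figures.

From Kepler's third law T² = 4π²r³/μ at r = 6.15×10^8 km, T = 3040 days = 3040 × 86400 s = 2.62656×10^8 s: μ = 4π²r³/T² = 1.33110×10^11 km³/s².
In km: r₁ = 0.720 × 1.496×10^8 = 1.07712×10^8 km; r₂ = 4.11 × 1.496×10^8 = 6.14856×10^8 km.
The Hohmann ellipse has a_t = (r₁ + r₂)/2 = 3.61284×10^8 km.
On the circular orbit at r = 1.07712×10^8 km, v_c = √(μ/r) = 35.15 km/s.
Transfer-orbit speed at the same r (vis-viva, a = a_t): v_t = √[μ(2/r − 1/a_t)] = 45.86 km/s.
Δv₁ = |v_t − v_c| = |45.86 − 35.15| = 10.71 km/s.

Δv₁ = 10.7 km/s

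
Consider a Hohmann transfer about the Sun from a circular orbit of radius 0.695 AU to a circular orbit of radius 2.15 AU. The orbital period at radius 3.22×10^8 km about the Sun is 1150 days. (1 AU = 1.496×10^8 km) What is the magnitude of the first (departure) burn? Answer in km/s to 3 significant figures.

Δv₁ = 8.22 km/s

From Kepler's third law T² = 4π²r³/μ at r = 3.22×10^8 km, T = 1150 days = 1150 × 86400 s = 9.936×10^7 s: μ = 4π²r³/T² = 1.33507×10^11 km³/s².
In km: r₁ = 0.695 × 1.496×10^8 = 1.03972×10^8 km; r₂ = 2.15 × 1.496×10^8 = 3.2164×10^8 km.
Semi-major axis of the transfer orbit: a_t = (1.03972×10^8 + 3.2164×10^8)/2 = 2.12806×10^8 km.
Circular speed at r = 1.03972×10^8 km: v_c = √(μ/r) = 35.83 km/s.
Transfer-orbit speed at the same r (vis-viva, a = a_t): v_t = √[μ(2/r − 1/a_t)] = 44.05 km/s.
Δv₁ = |v_t − v_c| = |44.05 − 35.83| = 8.220 km/s.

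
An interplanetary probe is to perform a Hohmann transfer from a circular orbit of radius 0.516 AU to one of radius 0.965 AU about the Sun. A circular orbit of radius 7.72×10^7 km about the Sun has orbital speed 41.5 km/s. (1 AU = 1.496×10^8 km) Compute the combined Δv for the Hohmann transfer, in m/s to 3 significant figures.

Δv = 10900 m/s

From the circular-orbit relation v² = μ/r at r = 7.72×10^7 km: μ = v²r = (41.5)² × 7.72×10^7 = 1.32958×10^11 km³/s².
In km: r₁ = 0.516 × 1.496×10^8 = 7.71936×10^7 km; r₂ = 0.965 × 1.496×10^8 = 1.44364×10^8 km.
Transfer-ellipse semi-major axis a_t = (r₁ + r₂)/2 = (7.71936×10^7 + 1.44364×10^8)/2 = 1.107788×10^8 km.
At r₁ the circular-orbit speed is v₁ = √(μ/r₁) = 41.502 km/s.
Transfer-orbit speed at r₁ (vis-viva): v_p = √[μ(2/r₁ − 1/a_t)] = 47.377 km/s.
First burn Δv₁ = |v_p − v₁| = 5.875 km/s.
Circular speed at r₂: v₂ = √(μ/r₂) = 30.348 km/s.
Transfer-orbit speed at r₂: v_a = √[μ(2/r₂ − 1/a_t)] = 25.333 km/s.
Second burn Δv₂ = |v₂ − v_a| = 5.015 km/s.
Total Δv = Δv₁ + Δv₂ = 10.89 km/s.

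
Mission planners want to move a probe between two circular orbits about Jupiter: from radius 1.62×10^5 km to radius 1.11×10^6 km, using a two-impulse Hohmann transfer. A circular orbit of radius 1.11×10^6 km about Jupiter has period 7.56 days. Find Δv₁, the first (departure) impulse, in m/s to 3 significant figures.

Δv₁ = 8970 m/s

From Kepler's third law T² = 4π²r³/μ at r = 1.11×10^6 km, T = 7.56 days = 7.56 × 86400 s = 6.53184×10^5 s: μ = 4π²r³/T² = 1.26549×10^8 km³/s².
Semi-major axis of the transfer orbit: a_t = (1.620×10^5 + 1.110×10^6)/2 = 6.360×10^5 km.
Circular speed at r = 1.620×10^5 km: v_c = √(μ/r) = 27.9493 km/s.
Vis-viva on the transfer ellipse at r = 1.620×10^5 km gives v_t = √[μ(2/r − 1/a_t)] = 36.9236 km/s.
Δv₁ = |v_t − v_c| = |36.9236 − 27.9493| = 8.974 km/s.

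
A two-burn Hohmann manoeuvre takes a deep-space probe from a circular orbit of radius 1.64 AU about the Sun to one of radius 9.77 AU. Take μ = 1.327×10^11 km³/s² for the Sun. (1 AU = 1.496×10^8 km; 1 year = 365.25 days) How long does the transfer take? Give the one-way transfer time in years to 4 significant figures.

In km: r₁ = 1.64 × 1.496×10^8 = 2.45344×10^8 km; r₂ = 9.77 × 1.496×10^8 = 1.461592×10^9 km.
The Hohmann ellipse has a_t = (r₁ + r₂)/2 = 8.53468×10^8 km.
Transfer time t = π√(a_t³/μ) = π√((8.53468×10^8)³ / 1.327×10^11) = 2.1503×10^8 s.
Converting: 2.1503×10^8 s ÷ 3.15576×10^7 s/year (365.25 × 86400) = 6.814 years.

t = 6.814 years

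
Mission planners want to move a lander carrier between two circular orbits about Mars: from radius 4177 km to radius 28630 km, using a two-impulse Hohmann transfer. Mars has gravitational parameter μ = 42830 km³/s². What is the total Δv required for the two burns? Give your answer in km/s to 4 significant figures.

The Hohmann ellipse has a_t = (r₁ + r₂)/2 = 16403.5 km.
Circular speed at r₁: v₁ = √(μ/r₁) = √(42830/4177) = 3.202 km/s.
On the transfer ellipse at r₁, vis-viva gives v_p = √[μ(2/r₁ − 1/a_t)] = 4.230 km/s.
First burn Δv₁ = |v_p − v₁| = 1.028 km/s.
Circular speed at r₂: v₂ = √(μ/r₂) = 1.2231 km/s.
Transfer-orbit speed at r₂: v_a = √[μ(2/r₂ − 1/a_t)] = 0.61720 km/s.
Second burn Δv₂ = |v₂ − v_a| = 0.6059 km/s.
Total Δv = Δv₁ + Δv₂ = 1.634 km/s.

Δv = 1.634 km/s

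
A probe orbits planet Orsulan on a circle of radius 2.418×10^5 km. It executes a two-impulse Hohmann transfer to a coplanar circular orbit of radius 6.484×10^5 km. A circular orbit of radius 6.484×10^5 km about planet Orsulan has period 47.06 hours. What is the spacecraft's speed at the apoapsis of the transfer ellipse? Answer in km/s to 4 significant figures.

v = 17.72 km/s

From Kepler's third law T² = 4π²r³/μ at r = 6.484×10^5 km, T = 47.06 hours = 47.06 × 3600 s = 1.69416×10^5 s: μ = 4π²r³/T² = 3.74956×10^8 km³/s².
The Hohmann ellipse has a_t = (r₁ + r₂)/2 = 4.451×10^5 km.
At apoapsis, r = 6.484×10^5 km.
From the vis-viva equation, v = √[μ(2/r − 1/a_t)] = 17.72 km/s.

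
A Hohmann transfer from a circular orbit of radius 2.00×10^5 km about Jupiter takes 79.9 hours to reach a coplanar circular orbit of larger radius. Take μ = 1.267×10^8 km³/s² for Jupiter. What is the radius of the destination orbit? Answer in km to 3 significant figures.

Transfer time t = 79.9 hours = 2.8764×10^5 s, and t = π√(a_t³/μ).
So a_t = (μ t²/π²)^(1/3) = (1.267×10^8 × (2.8764×10^5)² / π²)^(1/3) = 1.0203×10^6 km.
Since a_t = (r₁ + r₂)/2, r₂ = 2a_t − r₁ = 2×1.0203×10^6 − 2.000×10^5 = 1.8406×10^6 km.

r₂ = 1.84×10^6 km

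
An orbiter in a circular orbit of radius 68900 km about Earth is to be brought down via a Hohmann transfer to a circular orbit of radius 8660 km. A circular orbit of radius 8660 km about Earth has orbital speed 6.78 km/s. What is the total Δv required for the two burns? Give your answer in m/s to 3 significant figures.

From the circular-orbit relation v² = μ/r at r = 8660 km: μ = v²r = (6.78)² × 8660 = 3.98086×10^5 km³/s².
The Hohmann ellipse has a_t = (r₁ + r₂)/2 = 38780 km.
At r₁ the circular-orbit speed is v₁ = √(μ/r₁) = 2.404 km/s.
On the transfer ellipse at r₁, vis-viva equation gives v_a = √[μ(2/r₁ − 1/a_t)] = 1.136 km/s.
First burn Δv₁ = |v_a − v₁| = 1.268 km/s.
At r₂, v₂ = √(μ/r₂) = 6.780 km/s.
Transfer-orbit speed at r₂: v_p = √[μ(2/r₂ − 1/a_t)] = 9.037 km/s.
Second burn Δv₂ = |v₂ − v_p| = 2.257 km/s.
Total Δv = Δv₁ + Δv₂ = 3.525 km/s.

Δv = 3530 m/s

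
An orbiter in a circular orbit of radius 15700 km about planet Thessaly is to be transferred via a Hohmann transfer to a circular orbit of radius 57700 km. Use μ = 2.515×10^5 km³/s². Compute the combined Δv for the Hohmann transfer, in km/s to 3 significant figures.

Δv = 1.74 km/s

Transfer-ellipse semi-major axis a_t = (r₁ + r₂)/2 = (15700 + 57700)/2 = 36700 km.
Circular speed at r₁: v₁ = √(μ/r₁) = √(2.515×10^5/15700) = 4.0024 km/s.
On the transfer ellipse at r₁, vis-viva equation gives v_p = √[μ(2/r₁ − 1/a_t)] = 5.0185 km/s.
First burn Δv₁ = |v_p − v₁| = 1.016 km/s.
Circular speed at r₂: v₂ = √(μ/r₂) = 2.08776 km/s.
Transfer-orbit speed at r₂: v_a = √[μ(2/r₂ − 1/a_t)] = 1.36552 km/s.
Second burn Δv₂ = |v₂ − v_a| = 0.7222 km/s.
Total Δv = Δv₁ + Δv₂ = 1.738 km/s.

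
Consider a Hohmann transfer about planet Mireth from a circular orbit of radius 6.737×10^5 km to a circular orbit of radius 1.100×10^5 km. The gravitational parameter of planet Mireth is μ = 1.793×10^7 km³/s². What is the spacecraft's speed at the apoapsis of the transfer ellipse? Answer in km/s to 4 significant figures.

v = 2.733 km/s

The Hohmann ellipse has a_t = (r₁ + r₂)/2 = 3.9185×10^5 km.
The apoapsis of the transfer ellipse is at r = 6.737×10^5 km.
From the vis-viva equation, v = √[μ(2/r − 1/a_t)] = 2.733 km/s.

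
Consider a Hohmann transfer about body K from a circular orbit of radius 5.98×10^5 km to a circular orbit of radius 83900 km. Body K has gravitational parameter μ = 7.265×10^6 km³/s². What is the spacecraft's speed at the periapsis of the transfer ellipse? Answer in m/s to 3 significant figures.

The Hohmann ellipse has a_t = (r₁ + r₂)/2 = 3.4095×10^5 km.
The periapsis of the transfer ellipse is at r = 83900 km.
Vis-viva: v = √[μ(2/r − 1/a_t)] = √[7.265×10^6 × (2/83900 − 1/3.4095×10^5)] = 12.32 km/s.

v = 12300 m/s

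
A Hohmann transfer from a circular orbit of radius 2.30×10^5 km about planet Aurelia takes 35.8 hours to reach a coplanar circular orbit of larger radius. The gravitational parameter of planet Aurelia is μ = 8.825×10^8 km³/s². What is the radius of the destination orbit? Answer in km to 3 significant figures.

r₂ = 2.05×10^6 km

Transfer time t = 35.8 hours = 1.2888×10^5 s, and t = π√(a_t³/μ).
So a_t = (μ t²/π²)^(1/3) = (8.825×10^8 × (1.2888×10^5)² / π²)^(1/3) = 1.1409×10^6 km.
Since a_t = (r₁ + r₂)/2, r₂ = 2a_t − r₁ = 2×1.1409×10^6 − 2.300×10^5 = 2.0518×10^6 km.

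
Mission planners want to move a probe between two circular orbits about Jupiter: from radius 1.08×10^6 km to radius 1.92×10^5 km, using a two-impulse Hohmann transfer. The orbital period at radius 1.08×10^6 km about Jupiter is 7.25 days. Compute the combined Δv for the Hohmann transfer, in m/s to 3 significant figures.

Δv = 12700 m/s

From Kepler's third law T² = 4π²r³/μ at r = 1.08×10^6 km, T = 7.25 days = 7.25 × 86400 s = 6.264×10^5 s: μ = 4π²r³/T² = 1.26744×10^8 km³/s².
The Hohmann ellipse has a_t = (r₁ + r₂)/2 = 6.360×10^5 km.
At r₁ the circular-orbit speed is v₁ = √(μ/r₁) = 10.833 km/s.
Transfer-orbit speed at r₁ (vis-viva): v_a = √[μ(2/r₁ − 1/a_t)] = 5.9522 km/s.
First burn Δv₁ = |v_a − v₁| = 4.881 km/s.
Circular speed at r₂: v₂ = √(μ/r₂) = 25.693 km/s.
Transfer-orbit speed at r₂: v_p = √[μ(2/r₂ − 1/a_t)] = 33.481 km/s.
Second burn Δv₂ = |v₂ − v_p| = 7.788 km/s.
Δv = Δv₁ + Δv₂ = 4.881 + 7.788 = 12.67 km/s.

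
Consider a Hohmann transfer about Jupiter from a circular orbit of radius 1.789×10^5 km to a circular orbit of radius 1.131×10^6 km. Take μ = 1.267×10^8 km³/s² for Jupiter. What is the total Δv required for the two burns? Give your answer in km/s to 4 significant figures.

Transfer-ellipse semi-major axis a_t = (r₁ + r₂)/2 = (1.789×10^5 + 1.131×10^6)/2 = 6.5495×10^5 km.
Circular speed at r₁: v₁ = √(μ/r₁) = √(1.267×10^8/1.789×10^5) = 26.612 km/s.
On the transfer ellipse at r₁, vis-viva gives v_p = √[μ(2/r₁ − 1/a_t)] = 34.971 km/s.
First burn Δv₁ = |v_p − v₁| = 8.359 km/s.
At r₂, v₂ = √(μ/r₂) = 10.584 km/s.
Transfer-orbit speed at r₂: v_a = √[μ(2/r₂ − 1/a_t)] = 5.5317 km/s.
Second burn Δv₂ = |v₂ − v_a| = 5.052 km/s.
Δv = Δv₁ + Δv₂ = 8.359 + 5.052 = 13.41 km/s.

Δv = 13.41 km/s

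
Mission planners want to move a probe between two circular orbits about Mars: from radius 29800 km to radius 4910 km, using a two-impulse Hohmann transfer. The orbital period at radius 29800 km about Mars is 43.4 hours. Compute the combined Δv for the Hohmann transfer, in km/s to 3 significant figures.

From Kepler's third law T² = 4π²r³/μ at r = 29800 km, T = 43.4 hours = 43.4 × 3600 s = 1.5624×10^5 s: μ = 4π²r³/T² = 42798.1 km³/s².
Transfer-ellipse semi-major axis a_t = (r₁ + r₂)/2 = (29800 + 4910)/2 = 17355 km.
At r₁ the circular-orbit speed is v₁ = √(μ/r₁) = 1.1984 km/s.
Transfer-orbit speed at r₁ (vis-viva): v_a = √[μ(2/r₁ − 1/a_t)] = 0.63743 km/s.
First burn Δv₁ = |v_a − v₁| = 0.5610 km/s.
At r₂, v₂ = √(μ/r₂) = 2.9524 km/s.
Transfer-orbit speed at r₂: v_p = √[μ(2/r₂ − 1/a_t)] = 3.8687 km/s.
Second burn Δv₂ = |v₂ − v_p| = 0.9163 km/s.
Total Δv = Δv₁ + Δv₂ = 1.477 km/s.

Δv = 1.48 km/s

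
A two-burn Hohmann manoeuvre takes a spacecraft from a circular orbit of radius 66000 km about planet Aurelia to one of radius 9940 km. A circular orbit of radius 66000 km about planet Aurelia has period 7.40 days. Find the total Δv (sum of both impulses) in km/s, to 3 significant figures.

Δv = 0.849 km/s

From Kepler's third law T² = 4π²r³/μ at r = 66000 km, T = 7.40 days = 7.40 × 86400 s = 6.3936×10^5 s: μ = 4π²r³/T² = 27765.2 km³/s².
The Hohmann ellipse has a_t = (r₁ + r₂)/2 = 37970 km.
Circular speed at r₁: v₁ = √(μ/r₁) = √(27765.2/66000) = 0.6486 km/s.
On the transfer ellipse at r₁, vis-viva equation gives v_a = √[μ(2/r₁ − 1/a_t)] = 0.3319 km/s.
First burn Δv₁ = |v_a − v₁| = 0.3167 km/s.
Circular speed at r₂: v₂ = √(μ/r₂) = 1.6713 km/s.
Transfer-orbit speed at r₂: v_p = √[μ(2/r₂ − 1/a_t)] = 2.2035 km/s.
Second burn Δv₂ = |v₂ − v_p| = 0.5322 km/s.
Δv = Δv₁ + Δv₂ = 0.3167 + 0.5322 = 0.8489 km/s.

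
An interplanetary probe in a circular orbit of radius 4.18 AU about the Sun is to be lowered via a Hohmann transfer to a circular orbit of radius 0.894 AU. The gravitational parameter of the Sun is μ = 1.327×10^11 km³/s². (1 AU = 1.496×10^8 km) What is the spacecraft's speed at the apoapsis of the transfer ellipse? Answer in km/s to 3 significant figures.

v = 8.65 km/s

In km: r₁ = 4.18 × 1.496×10^8 = 6.25328×10^8 km; r₂ = 0.894 × 1.496×10^8 = 1.337424×10^8 km.
The Hohmann ellipse has a_t = (r₁ + r₂)/2 = 3.795352×10^8 km.
The apoapsis of the transfer ellipse is at r = 6.25328×10^8 km.
Vis-viva: v = √[μ(2/r − 1/a_t)] = √[1.327×10^11 × (2/6.25328×10^8 − 1/3.795352×10^8)] = 8.647 km/s.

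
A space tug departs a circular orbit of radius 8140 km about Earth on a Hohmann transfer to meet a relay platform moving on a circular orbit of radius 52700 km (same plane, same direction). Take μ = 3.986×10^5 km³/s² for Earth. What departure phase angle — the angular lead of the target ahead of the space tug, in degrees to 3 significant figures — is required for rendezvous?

φ = 101°

The Hohmann ellipse has a_t = (r₁ + r₂)/2 = 30420 km.
The half-period of the transfer ellipse is t = π√(a_t³/μ) = 26400 s.
The target's mean motion on its circular orbit is ω₂ = √(μ/r₂³) = 5.219×10^-5 rad/s.
Angle swept by the target during transfer: ω₂·t = 1.3778 rad = 78.94°.
Arrival is 180° from departure on the ellipse, so φ = 180° − 78.94° = 101°.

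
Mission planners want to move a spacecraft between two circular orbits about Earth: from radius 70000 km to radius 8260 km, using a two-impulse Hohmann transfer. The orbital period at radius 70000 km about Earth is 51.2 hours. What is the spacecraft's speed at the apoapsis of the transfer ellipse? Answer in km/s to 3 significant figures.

v = 1.10 km/s

From Kepler's third law T² = 4π²r³/μ at r = 70000 km, T = 51.2 hours = 51.2 × 3600 s = 1.8432×10^5 s: μ = 4π²r³/T² = 3.98574×10^5 km³/s².
The Hohmann ellipse has a_t = (r₁ + r₂)/2 = 39130 km.
The apoapsis of the transfer ellipse is at r = 70000 km.
From the vis-viva equation, v = √[μ(2/r − 1/a_t)] = 1.096 km/s.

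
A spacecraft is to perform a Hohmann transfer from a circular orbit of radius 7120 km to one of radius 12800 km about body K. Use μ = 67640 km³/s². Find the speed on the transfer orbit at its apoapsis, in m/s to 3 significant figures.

v = 1940 m/s

Transfer-ellipse semi-major axis a_t = (r₁ + r₂)/2 = (7120 + 12800)/2 = 9960 km.
The apoapsis of the transfer ellipse is at r = 12800 km.
Applying v² = μ(2/r − 1/a_t): v = 1.944 km/s.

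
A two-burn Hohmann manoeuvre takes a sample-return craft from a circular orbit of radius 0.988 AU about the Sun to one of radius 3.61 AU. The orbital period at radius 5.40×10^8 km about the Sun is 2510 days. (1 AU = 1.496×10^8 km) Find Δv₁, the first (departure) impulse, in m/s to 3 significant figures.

From Kepler's third law T² = 4π²r³/μ at r = 5.40×10^8 km, T = 2510 days = 2510 × 86400 s = 2.16864×10^8 s: μ = 4π²r³/T² = 1.32180×10^11 km³/s².
In km: r₁ = 0.988 × 1.496×10^8 = 1.478048×10^8 km; r₂ = 3.61 × 1.496×10^8 = 5.40056×10^8 km.
The Hohmann ellipse has a_t = (r₁ + r₂)/2 = 3.439304×10^8 km.
On the circular orbit at r = 1.478048×10^8 km, v_c = √(μ/r) = 29.9047 km/s.
Vis-viva on the transfer ellipse at r = 1.478048×10^8 km gives v_t = √[μ(2/r − 1/a_t)] = 37.4734 km/s.
Δv₁ = |v_t − v_c| = |37.4734 − 29.9047| = 7.569 km/s.

Δv₁ = 7570 m/s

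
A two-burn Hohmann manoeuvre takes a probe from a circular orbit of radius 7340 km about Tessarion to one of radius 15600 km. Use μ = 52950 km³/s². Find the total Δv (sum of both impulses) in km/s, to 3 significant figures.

Δv = 0.815 km/s

Transfer-ellipse semi-major axis a_t = (r₁ + r₂)/2 = (7340 + 15600)/2 = 11470 km.
At r₁ the circular-orbit speed is v₁ = √(μ/r₁) = 2.68587 km/s.
On the transfer ellipse at r₁, vis-viva gives v_p = √[μ(2/r₁ − 1/a_t)] = 3.13232 km/s.
First burn Δv₁ = |v_p − v₁| = 0.44645 km/s.
At r₂, v₂ = √(μ/r₂) = 1.84234 km/s.
Transfer-orbit speed at r₂: v_a = √[μ(2/r₂ − 1/a_t)] = 1.47379 km/s.
Second burn Δv₂ = |v₂ − v_a| = 0.36855 km/s.
Total Δv = Δv₁ + Δv₂ = 0.8150 km/s.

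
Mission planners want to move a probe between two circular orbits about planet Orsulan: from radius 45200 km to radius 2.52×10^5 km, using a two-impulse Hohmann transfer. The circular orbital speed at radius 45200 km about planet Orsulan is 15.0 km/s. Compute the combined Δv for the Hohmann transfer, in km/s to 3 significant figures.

Δv = 7.38 km/s

From the circular-orbit relation v² = μ/r at r = 45200 km: μ = v²r = (15.0)² × 45200 = 1.01700×10^7 km³/s².
Semi-major axis of the transfer orbit: a_t = (45200 + 2.520×10^5)/2 = 1.486×10^5 km.
At r₁ the circular-orbit speed is v₁ = √(μ/r₁) = 15.000 km/s.
On the transfer ellipse at r₁, v² = μ(2/r − 1/a) gives v_p = √[μ(2/r₁ − 1/a_t)] = 19.534 km/s.
First burn Δv₁ = |v_p − v₁| = 4.534 km/s.
Circular speed at r₂: v₂ = √(μ/r₂) = 6.353 km/s.
Transfer-orbit speed at r₂: v_a = √[μ(2/r₂ − 1/a_t)] = 3.504 km/s.
Second burn Δv₂ = |v₂ − v_a| = 2.849 km/s.
Δv = Δv₁ + Δv₂ = 4.534 + 2.849 = 7.383 km/s.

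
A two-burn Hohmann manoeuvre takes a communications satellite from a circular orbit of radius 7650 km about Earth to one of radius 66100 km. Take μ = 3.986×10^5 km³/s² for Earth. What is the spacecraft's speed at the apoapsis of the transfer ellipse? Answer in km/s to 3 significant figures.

The Hohmann ellipse has a_t = (r₁ + r₂)/2 = 36875 km.
At apoapsis, r = 66100 km.
Applying v² = μ(2/r − 1/a_t): v = 1.118 km/s.

v = 1.12 km/s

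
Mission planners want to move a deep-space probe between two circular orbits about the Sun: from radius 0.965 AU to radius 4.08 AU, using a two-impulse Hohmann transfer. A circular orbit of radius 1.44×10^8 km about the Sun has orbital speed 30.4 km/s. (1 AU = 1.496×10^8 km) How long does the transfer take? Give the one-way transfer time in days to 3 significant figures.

t = 731 days

From the circular-orbit relation v² = μ/r at r = 1.44×10^8 km: μ = v²r = (30.4)² × 1.44×10^8 = 1.33079×10^11 km³/s².
In km: r₁ = 0.965 × 1.496×10^8 = 1.44364×10^8 km; r₂ = 4.08 × 1.496×10^8 = 6.10368×10^8 km.
Semi-major axis of the transfer orbit: a_t = (1.44364×10^8 + 6.10368×10^8)/2 = 3.77366×10^8 km.
By Kepler's third law the transfer-orbit period is T = 2π√(a_t³/μ), so t = T/2 = 6.313×10^7 s.
Converting: 6.313×10^7 s ÷ 86400 s/day = 731 days.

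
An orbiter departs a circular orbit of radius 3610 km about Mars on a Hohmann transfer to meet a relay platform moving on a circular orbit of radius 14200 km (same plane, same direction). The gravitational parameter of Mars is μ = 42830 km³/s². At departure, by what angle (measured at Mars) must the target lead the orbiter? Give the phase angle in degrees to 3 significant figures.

The Hohmann ellipse has a_t = (r₁ + r₂)/2 = 8905 km.
Transfer time t = π√(a_t³/μ) = 12756.4 s.
The target's mean motion on its circular orbit is ω₂ = √(μ/r₂³) = 1.22304×10^-4 rad/s.
Angle swept by the target during transfer: ω₂·t = 1.5602 rad = 89.39°.
The orbiter traverses 180° on the transfer ellipse, so the target must lead by 180° − 89.39° = 90.6°.

φ = 90.6°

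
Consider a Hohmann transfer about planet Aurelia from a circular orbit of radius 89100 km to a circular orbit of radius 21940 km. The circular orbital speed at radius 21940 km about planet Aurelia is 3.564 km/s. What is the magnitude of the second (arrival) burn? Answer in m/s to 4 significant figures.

Δv₂ = 950.9 m/s

From the circular-orbit relation v² = μ/r at r = 21940 km: μ = v²r = (3.564)² × 21940 = 2.78684×10^5 km³/s².
The Hohmann ellipse has a_t = (r₁ + r₂)/2 = 55520 km.
On the circular orbit at r = 21940 km, v_c = √(μ/r) = 3.5640 km/s.
Transfer-orbit speed at the same r (vis-viva, a = a_t): v_t = √[μ(2/r − 1/a_t)] = 4.5149 km/s.
Δv₂ = |v_t − v_c| = |4.5149 − 3.5640| = 0.9509 km/s.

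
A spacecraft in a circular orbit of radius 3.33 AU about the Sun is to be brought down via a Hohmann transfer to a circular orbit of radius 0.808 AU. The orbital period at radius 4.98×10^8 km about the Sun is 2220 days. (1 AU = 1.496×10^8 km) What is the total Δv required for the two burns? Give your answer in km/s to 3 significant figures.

From Kepler's third law T² = 4π²r³/μ at r = 4.98×10^8 km, T = 2220 days = 2220 × 86400 s = 1.91808×10^8 s: μ = 4π²r³/T² = 1.32530×10^11 km³/s².
In km: r₁ = 3.33 × 1.496×10^8 = 4.98168×10^8 km; r₂ = 0.808 × 1.496×10^8 = 1.208768×10^8 km.
Transfer-ellipse semi-major axis a_t = (r₁ + r₂)/2 = (4.98168×10^8 + 1.208768×10^8)/2 = 3.095224×10^8 km.
Circular speed at r₁: v₁ = √(μ/r₁) = √(1.32530×10^11/4.98168×10^8) = 16.311 km/s.
On the transfer ellipse at r₁, vis-viva gives v_a = √[μ(2/r₁ − 1/a_t)] = 10.193 km/s.
First burn Δv₁ = |v_a − v₁| = 6.118 km/s.
At r₂, v₂ = √(μ/r₂) = 33.112 km/s.
Transfer-orbit speed at r₂: v_p = √[μ(2/r₂ − 1/a_t)] = 42.008 km/s.
Second burn Δv₂ = |v₂ − v_p| = 8.896 km/s.
Total Δv = Δv₁ + Δv₂ = 15.01 km/s.

Δv = 15.0 km/s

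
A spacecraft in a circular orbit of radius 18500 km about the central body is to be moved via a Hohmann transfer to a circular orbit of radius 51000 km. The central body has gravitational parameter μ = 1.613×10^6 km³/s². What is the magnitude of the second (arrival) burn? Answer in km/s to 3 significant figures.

Semi-major axis of the transfer orbit: a_t = (18500 + 51000)/2 = 34750 km.
On the circular orbit at r = 51000 km, v_c = √(μ/r) = 5.6238 km/s.
Vis-viva on the transfer ellipse at r = 51000 km gives v_t = √[μ(2/r − 1/a_t)] = 4.1034 km/s.
Δv₂ = |v_t − v_c| = |4.1034 − 5.6238| = 1.520 km/s.

Δv₂ = 1.52 km/s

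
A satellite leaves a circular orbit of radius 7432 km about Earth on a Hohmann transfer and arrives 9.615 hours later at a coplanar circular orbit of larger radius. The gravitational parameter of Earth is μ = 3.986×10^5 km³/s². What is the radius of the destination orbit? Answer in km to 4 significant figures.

r₂ = 65450 km

Transfer time t = 9.615 hours = 34614 s, and t = π√(a_t³/μ).
So a_t = (μ t²/π²)^(1/3) = (3.986×10^5 × (34614)² / π²)^(1/3) = 36440 km.
Since a_t = (r₁ + r₂)/2, r₂ = 2a_t − r₁ = 2×36440 − 7432 = 65448 km.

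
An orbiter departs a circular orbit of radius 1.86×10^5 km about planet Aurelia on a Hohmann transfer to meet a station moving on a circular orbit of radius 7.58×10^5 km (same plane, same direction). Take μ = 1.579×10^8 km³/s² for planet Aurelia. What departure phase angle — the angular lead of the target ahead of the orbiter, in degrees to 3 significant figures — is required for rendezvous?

φ = 91.6°

Semi-major axis of the transfer orbit: a_t = (1.860×10^5 + 7.580×10^5)/2 = 4.720×10^5 km.
Transfer time t = π√(a_t³/μ) = 81072 s.
The target's mean motion on its circular orbit is ω₂ = √(μ/r₂³) = 1.9041×10^-5 rad/s.
Angle swept by the target during transfer: ω₂·t = 1.5437 rad = 88.447°.
The orbiter traverses 180° on the transfer ellipse, so the target must lead by 180° − 88.447° = 91.6°.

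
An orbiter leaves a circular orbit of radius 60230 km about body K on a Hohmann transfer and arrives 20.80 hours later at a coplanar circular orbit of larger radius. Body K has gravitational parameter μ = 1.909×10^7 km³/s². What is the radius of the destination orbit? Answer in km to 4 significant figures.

r₂ = 3.825×10^5 km

Transfer time t = 20.80 hours = 74880 s, and t = π√(a_t³/μ).
So a_t = (μ t²/π²)^(1/3) = (1.909×10^7 × (74880)² / π²)^(1/3) = 2.2135×10^5 km.
Since a_t = (r₁ + r₂)/2, r₂ = 2a_t − r₁ = 2×2.2135×10^5 − 60230 = 3.8247×10^5 km.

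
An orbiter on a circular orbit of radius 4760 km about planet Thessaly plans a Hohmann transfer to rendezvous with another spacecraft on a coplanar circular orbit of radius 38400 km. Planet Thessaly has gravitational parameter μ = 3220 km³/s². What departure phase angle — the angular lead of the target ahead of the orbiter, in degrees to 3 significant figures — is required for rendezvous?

Transfer-ellipse semi-major axis a_t = (r₁ + r₂)/2 = (4760 + 38400)/2 = 21580 km.
The half-period of the transfer ellipse is t = π√(a_t³/μ) = 1.7551×10^5 s.
The target's mean motion on its circular orbit is ω₂ = √(μ/r₂³) = 7.5410×10^-6 rad/s.
Angle swept by the target during transfer: ω₂·t = 1.3235 rad = 75.83°.
The orbiter traverses 180° on the transfer ellipse, so the target must lead by 180° − 75.83° = 104°.

φ = 104°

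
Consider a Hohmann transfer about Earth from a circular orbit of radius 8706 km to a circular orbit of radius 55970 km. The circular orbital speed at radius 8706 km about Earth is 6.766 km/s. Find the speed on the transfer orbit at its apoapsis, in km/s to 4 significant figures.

From the circular-orbit relation v² = μ/r at r = 8706 km: μ = v²r = (6.766)² × 8706 = 3.98550×10^5 km³/s².
Semi-major axis of the transfer orbit: a_t = (8706 + 55970)/2 = 32338 km.
At apoapsis, r = 55970 km.
Applying v² = μ(2/r − 1/a_t): v = 1.385 km/s.

v = 1.385 km/s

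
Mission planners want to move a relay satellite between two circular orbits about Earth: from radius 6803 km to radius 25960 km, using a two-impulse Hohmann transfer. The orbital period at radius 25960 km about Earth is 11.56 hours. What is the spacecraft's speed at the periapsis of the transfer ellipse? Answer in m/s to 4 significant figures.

v = 9638 m/s

From Kepler's third law T² = 4π²r³/μ at r = 25960 km, T = 11.56 hours = 11.56 × 3600 s = 41616 s: μ = 4π²r³/T² = 3.98798×10^5 km³/s².
The Hohmann ellipse has a_t = (r₁ + r₂)/2 = 16381.5 km.
At periapsis, r = 6803 km.
Vis-viva: v = √[μ(2/r − 1/a_t)] = √[3.98798×10^5 × (2/6803 − 1/16381.5)] = 9.638 km/s.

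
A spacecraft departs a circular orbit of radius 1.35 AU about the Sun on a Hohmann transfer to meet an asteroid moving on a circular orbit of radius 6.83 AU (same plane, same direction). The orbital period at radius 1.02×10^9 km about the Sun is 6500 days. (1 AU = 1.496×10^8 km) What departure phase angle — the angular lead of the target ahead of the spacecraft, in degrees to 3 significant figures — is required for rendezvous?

φ = 96.6°

From Kepler's third law T² = 4π²r³/μ at r = 1.02×10^9 km, T = 6500 days = 6500 × 86400 s = 5.616×10^8 s: μ = 4π²r³/T² = 1.32833×10^11 km³/s².
In km: r₁ = 1.35 × 1.496×10^8 = 2.0196×10^8 km; r₂ = 6.83 × 1.496×10^8 = 1.021768×10^9 km.
The Hohmann ellipse has a_t = (r₁ + r₂)/2 = 6.11864×10^8 km.
Transfer time t = π√(a_t³/μ) = 1.3046×10^8 s.
Target angular speed ω₂ = √(μ/r₂³) = 1.1159×10^-8 rad/s.
Angle swept by the target during transfer: ω₂·t = 1.4558 rad = 83.41°.
The spacecraft traverses 180° on the transfer ellipse, so the target must lead by 180° − 83.41° = 96.6°.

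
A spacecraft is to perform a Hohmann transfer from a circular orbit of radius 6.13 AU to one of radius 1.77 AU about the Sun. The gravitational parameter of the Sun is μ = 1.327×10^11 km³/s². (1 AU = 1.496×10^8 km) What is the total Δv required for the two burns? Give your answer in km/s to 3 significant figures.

In km: r₁ = 6.13 × 1.496×10^8 = 9.17048×10^8 km; r₂ = 1.77 × 1.496×10^8 = 2.64792×10^8 km.
Transfer-ellipse semi-major axis a_t = (r₁ + r₂)/2 = (9.17048×10^8 + 2.64792×10^8)/2 = 5.9092×10^8 km.
Circular speed at r₁: v₁ = √(μ/r₁) = √(1.327×10^11/9.17048×10^8) = 12.029 km/s.
On the transfer ellipse at r₁, vis-viva equation gives v_a = √[μ(2/r₁ − 1/a_t)] = 8.0524 km/s.
First burn Δv₁ = |v_a − v₁| = 3.977 km/s.
Circular speed at r₂: v₂ = √(μ/r₂) = 22.38634 km/s.
Transfer-orbit speed at r₂: v_p = √[μ(2/r₂ − 1/a_t)] = 27.88783 km/s.
Second burn Δv₂ = |v₂ − v_p| = 5.501 km/s.
Total Δv = Δv₁ + Δv₂ = 9.478 km/s.

Δv = 9.48 km/s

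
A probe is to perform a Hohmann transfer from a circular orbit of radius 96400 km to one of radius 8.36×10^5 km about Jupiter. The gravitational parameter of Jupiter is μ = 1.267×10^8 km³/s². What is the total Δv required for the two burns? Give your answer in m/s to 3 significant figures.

The Hohmann ellipse has a_t = (r₁ + r₂)/2 = 4.662×10^5 km.
At r₁ the circular-orbit speed is v₁ = √(μ/r₁) = 36.253 km/s.
On the transfer ellipse at r₁, v² = μ(2/r − 1/a) gives v_p = √[μ(2/r₁ − 1/a_t)] = 48.547 km/s.
First burn Δv₁ = |v_p − v₁| = 12.294 km/s.
Circular speed at r₂: v₂ = √(μ/r₂) = 12.3108 km/s.
Transfer-orbit speed at r₂: v_a = √[μ(2/r₂ − 1/a_t)] = 5.59806 km/s.
Second burn Δv₂ = |v₂ − v_a| = 6.7127 km/s.
Total Δv = Δv₁ + Δv₂ = 19.01 km/s.

Δv = 19000 m/s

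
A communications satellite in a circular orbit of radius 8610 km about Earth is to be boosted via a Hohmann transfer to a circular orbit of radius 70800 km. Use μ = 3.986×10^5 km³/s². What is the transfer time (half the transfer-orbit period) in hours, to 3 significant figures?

t = 10.9 hours

Semi-major axis of the transfer orbit: a_t = (8610 + 70800)/2 = 39705 km.
Transfer time t = π√(a_t³/μ) = π√((39705)³ / 3.986×10^5) = 39370 s.
Converting: 39370 s ÷ 3600 s/hour = 10.9 hours.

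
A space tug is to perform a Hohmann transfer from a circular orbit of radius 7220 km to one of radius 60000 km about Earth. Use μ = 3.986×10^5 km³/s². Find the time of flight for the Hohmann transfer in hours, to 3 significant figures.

t = 8.52 hours

Semi-major axis of the transfer orbit: a_t = (7220 + 60000)/2 = 33610 km.
Transfer time t = π√(a_t³/μ) = π√((33610)³ / 3.986×10^5) = 30660 s.
Converting: 30660 s ÷ 3600 s/hour = 8.52 hours.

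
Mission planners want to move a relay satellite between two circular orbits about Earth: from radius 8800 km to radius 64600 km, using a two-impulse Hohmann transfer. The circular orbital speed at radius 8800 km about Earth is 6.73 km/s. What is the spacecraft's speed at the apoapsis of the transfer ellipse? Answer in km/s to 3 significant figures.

v = 1.22 km/s

From the circular-orbit relation v² = μ/r at r = 8800 km: μ = v²r = (6.73)² × 8800 = 3.98578×10^5 km³/s².
Transfer-ellipse semi-major axis a_t = (r₁ + r₂)/2 = (8800 + 64600)/2 = 36700 km.
At apoapsis, r = 64600 km.
Applying v² = μ(2/r − 1/a_t): v = 1.216 km/s.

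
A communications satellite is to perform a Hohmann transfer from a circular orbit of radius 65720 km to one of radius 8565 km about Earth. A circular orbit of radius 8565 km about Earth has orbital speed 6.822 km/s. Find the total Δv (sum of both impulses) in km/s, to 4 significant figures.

From the circular-orbit relation v² = μ/r at r = 8565 km: μ = v²r = (6.822)² × 8565 = 3.98612×10^5 km³/s².
The Hohmann ellipse has a_t = (r₁ + r₂)/2 = 37142.5 km.
At r₁ the circular-orbit speed is v₁ = √(μ/r₁) = 2.463 km/s.
Transfer-orbit speed at r₁ (v² = μ(2/r − 1/a)): v_a = √[μ(2/r₁ − 1/a_t)] = 1.183 km/s.
First burn Δv₁ = |v_a − v₁| = 1.280 km/s.
At r₂, v₂ = √(μ/r₂) = 6.822 km/s.
Transfer-orbit speed at r₂: v_p = √[μ(2/r₂ − 1/a_t)] = 9.075 km/s.
Second burn Δv₂ = |v₂ − v_p| = 2.253 km/s.
Δv = Δv₁ + Δv₂ = 1.280 + 2.253 = 3.533 km/s.

Δv = 3.533 km/s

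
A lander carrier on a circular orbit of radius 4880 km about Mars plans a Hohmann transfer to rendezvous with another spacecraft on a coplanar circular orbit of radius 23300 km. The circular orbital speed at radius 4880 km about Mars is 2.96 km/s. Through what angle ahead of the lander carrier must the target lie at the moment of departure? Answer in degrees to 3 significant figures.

From the circular-orbit relation v² = μ/r at r = 4880 km: μ = v²r = (2.96)² × 4880 = 42756.6 km³/s².
Transfer-ellipse semi-major axis a_t = (r₁ + r₂)/2 = (4880 + 23300)/2 = 14090 km.
The half-period of the transfer ellipse is t = π√(a_t³/μ) = 25410.6 s.
Target angular speed ω₂ = √(μ/r₂³) = 5.81390×10^-5 rad/s.
Angle swept by the target during transfer: ω₂·t = 1.47735 rad = 84.646°.
The lander carrier traverses 180° on the transfer ellipse, so the target must lead by 180° − 84.646° = 95.4°.

φ = 95.4°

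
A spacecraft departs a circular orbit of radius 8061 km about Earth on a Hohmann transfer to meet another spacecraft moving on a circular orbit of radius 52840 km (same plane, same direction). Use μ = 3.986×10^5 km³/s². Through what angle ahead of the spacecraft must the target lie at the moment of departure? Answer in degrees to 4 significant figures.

The Hohmann ellipse has a_t = (r₁ + r₂)/2 = 30450.5 km.
The half-period of the transfer ellipse is t = π√(a_t³/μ) = 26440.695 s.
The target's mean motion on its circular orbit is ω₂ = √(μ/r₂³) = 5.1978583×10^-5 rad/s.
Angle swept by the target during transfer: ω₂·t = 1.3743 rad = 78.74°.
Arrival is 180° from departure on the ellipse, so φ = 180° − 78.74° = 101.3°.

φ = 101.3°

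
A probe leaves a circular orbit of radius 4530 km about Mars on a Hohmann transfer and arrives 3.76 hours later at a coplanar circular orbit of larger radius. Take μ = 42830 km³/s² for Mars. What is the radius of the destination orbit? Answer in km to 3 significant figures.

Transfer time t = 3.76 hours = 13536 s, and t = π√(a_t³/μ).
So a_t = (μ t²/π²)^(1/3) = (42830 × (13536)² / π²)^(1/3) = 9264.2 km.
Since a_t = (r₁ + r₂)/2, r₂ = 2a_t − r₁ = 2×9264.2 − 4530 = 13998.4 km.

r₂ = 14000 km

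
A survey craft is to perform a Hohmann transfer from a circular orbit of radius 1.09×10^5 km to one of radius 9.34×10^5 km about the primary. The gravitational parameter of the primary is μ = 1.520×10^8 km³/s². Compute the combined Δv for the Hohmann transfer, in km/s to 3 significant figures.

Δv = 19.6 km/s

The Hohmann ellipse has a_t = (r₁ + r₂)/2 = 5.215×10^5 km.
At r₁ the circular-orbit speed is v₁ = √(μ/r₁) = 37.343 km/s.
On the transfer ellipse at r₁, vis-viva gives v_p = √[μ(2/r₁ − 1/a_t)] = 49.975 km/s.
First burn Δv₁ = |v_p − v₁| = 12.632 km/s.
At r₂, v₂ = √(μ/r₂) = 12.757 km/s.
Transfer-orbit speed at r₂: v_a = √[μ(2/r₂ − 1/a_t)] = 5.8322 km/s.
Second burn Δv₂ = |v₂ − v_a| = 6.9248 km/s.
Δv = Δv₁ + Δv₂ = 12.632 + 6.9248 = 19.56 km/s.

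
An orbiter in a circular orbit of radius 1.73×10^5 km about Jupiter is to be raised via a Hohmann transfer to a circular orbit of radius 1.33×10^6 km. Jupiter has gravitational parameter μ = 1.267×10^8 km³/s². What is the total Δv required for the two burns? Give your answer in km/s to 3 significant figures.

Transfer-ellipse semi-major axis a_t = (r₁ + r₂)/2 = (1.730×10^5 + 1.330×10^6)/2 = 7.515×10^5 km.
At r₁ the circular-orbit speed is v₁ = √(μ/r₁) = 27.06 km/s.
On the transfer ellipse at r₁, vis-viva gives v_p = √[μ(2/r₁ − 1/a_t)] = 36.00 km/s.
First burn Δv₁ = |v_p − v₁| = 8.940 km/s.
Circular speed at r₂: v₂ = √(μ/r₂) = 9.760 km/s.
Transfer-orbit speed at r₂: v_a = √[μ(2/r₂ − 1/a_t)] = 4.683 km/s.
Second burn Δv₂ = |v₂ − v_a| = 5.077 km/s.
Δv = Δv₁ + Δv₂ = 8.940 + 5.077 = 14.02 km/s.

Δv = 14.0 km/s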